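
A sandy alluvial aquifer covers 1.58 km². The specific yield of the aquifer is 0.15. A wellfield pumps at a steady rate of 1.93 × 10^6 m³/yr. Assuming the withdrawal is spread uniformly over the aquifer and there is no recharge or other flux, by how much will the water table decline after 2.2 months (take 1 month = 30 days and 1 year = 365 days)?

Δh ≈ 1.47 m

A = 1.58 km² = 1.58 × 10^6 m²
Q = 1.93 × 10^6 m³/yr = 5288 m³/d
t = 2.2 months = 66 d
ΔV = Q × t = 5288 m³/d × 66 d = 3.49 × 10^5 m³
Δh = ΔV / (Sy × A) = 3.49 × 10^5 / (0.15 × 1.58 × 10^6) = 1.473 m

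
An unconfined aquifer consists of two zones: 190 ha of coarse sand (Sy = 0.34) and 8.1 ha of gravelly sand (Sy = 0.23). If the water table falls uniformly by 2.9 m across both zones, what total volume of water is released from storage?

A₁ = 190 ha = 1.9 × 10^6 m²; A₂ = 8.1 ha = 81000 m²
ΔV₁ = 0.34 × 1.9 × 10^6 × 2.9 = 1.873 × 10^6 m³
ΔV₂ = 0.23 × 81000 × 2.9 = 54030 m³
ΔV = ΔV₁ + ΔV₂ = 1.927 × 10^6 m³

ΔV ≈ 1.93 × 10^6 m³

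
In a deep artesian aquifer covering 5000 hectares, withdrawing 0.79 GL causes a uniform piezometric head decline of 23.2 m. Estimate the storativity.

S ≈ 6.8 × 10^-4

A = 5000 hectares = 5 × 10^7 m²
ΔV = 0.79 GL = 7.9 × 10^5 m³
S = ΔV / (A × Δh) = 7.9 × 10^5 m³ / (5 × 10^7 m² × 23.2 m) = 6.81 × 10^-4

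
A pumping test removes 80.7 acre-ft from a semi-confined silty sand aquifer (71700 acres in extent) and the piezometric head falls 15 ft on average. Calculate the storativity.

S ≈ 7.5 × 10^-5

A = 71700 acres = 2.902 × 10^8 m²
Δh = 15 ft = 4.572 m
ΔV = 80.7 acre-ft = 99540 m³
S = ΔV / (A × Δh) = 99540 m³ / (2.902 × 10^8 m² × 4.572 m) = 7.503 × 10^-5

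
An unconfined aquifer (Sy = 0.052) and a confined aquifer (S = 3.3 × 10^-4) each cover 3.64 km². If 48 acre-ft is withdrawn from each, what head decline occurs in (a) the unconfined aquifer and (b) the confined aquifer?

Δh_u ≈ 0.313 m; Δh_c ≈ 49.3 m

A = 3.64 km² = 3.64 × 10^6 m²
ΔV = 48 acre-ft = 59210 m³
Unconfined: Δh_u = ΔV/(Sy·A) = 59210/(0.052 × 3.64 × 10^6) = 0.3128 m
Confined: Δh_c = ΔV/(S·A) = 59210/(3.3 × 10^-4 × 3.64 × 10^6) = 49.29 m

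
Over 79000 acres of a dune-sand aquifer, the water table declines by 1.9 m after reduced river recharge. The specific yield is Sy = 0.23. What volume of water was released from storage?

ΔV ≈ 1.4 × 10^8 m³

A = 79000 acres = 3.197 × 10^8 m²
ΔV = Sy × A × Δh = 0.23 × 3.197 × 10^8 m² × 1.9 m = 1.397 × 10^8 m³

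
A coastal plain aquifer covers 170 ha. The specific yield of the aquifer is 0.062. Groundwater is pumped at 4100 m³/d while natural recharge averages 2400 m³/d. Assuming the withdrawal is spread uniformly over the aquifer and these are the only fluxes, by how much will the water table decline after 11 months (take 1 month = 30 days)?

Δh ≈ 5.32 m

A = 170 ha = 1.7 × 10^6 m²
Net abstraction = 4100 − 2400 = 1700 m³/d
t = 11 months = 330 d
ΔV = Q × t = 1700 m³/d × 330 d = 5.61 × 10^5 m³
Δh = ΔV / (Sy × A) = 5.61 × 10^5 / (0.062 × 1.7 × 10^6) = 5.323 m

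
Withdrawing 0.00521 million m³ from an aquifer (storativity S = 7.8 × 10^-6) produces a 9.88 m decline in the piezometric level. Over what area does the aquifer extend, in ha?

ΔV = 0.00521 million m³ = 5210 m³
A = ΔV / (S × Δh) = 5210 / (7.8 × 10^-6 × 9.88) = 6.761 × 10^7 m²
A = 6.761 × 10^7 m² = 6761 ha

A ≈ 6760 ha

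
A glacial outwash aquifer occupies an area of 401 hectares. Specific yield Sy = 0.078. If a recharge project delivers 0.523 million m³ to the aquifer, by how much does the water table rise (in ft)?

A = 401 hectares = 4.01 × 10^6 m²
ΔV = 0.523 million m³ = 5.23 × 10^5 m³
Δh = ΔV / (Sy × A) = 5.23 × 10^5 m³ / (0.078 × 4.01 × 10^6 m²) = 1.672 m
Δh = 1.672 m = 5.486 ft

Δh ≈ 5.49 ft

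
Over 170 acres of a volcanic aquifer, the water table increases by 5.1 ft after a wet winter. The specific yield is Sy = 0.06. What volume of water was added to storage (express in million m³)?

ΔV ≈ 0.0642 million m³

A = 170 acres = 6.88 × 10^5 m²
Δh = 5.1 ft = 1.554 m
ΔV = Sy × A × Δh = 0.06 × 6.88 × 10^5 m² × 1.554 m = 64170 m³
ΔV = 64170 m³ = 0.06417 million m³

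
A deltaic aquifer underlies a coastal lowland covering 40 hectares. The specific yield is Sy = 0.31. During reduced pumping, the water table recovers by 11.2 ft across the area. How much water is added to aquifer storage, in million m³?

ΔV ≈ 0.423 million m³

A = 40 hectares = 4 × 10^5 m²
Δh = 11.2 ft = 3.414 m
ΔV = Sy × A × Δh = 0.31 × 4 × 10^5 m² × 3.414 m = 4.233 × 10^5 m³
ΔV = 4.233 × 10^5 m³ = 0.4233 million m³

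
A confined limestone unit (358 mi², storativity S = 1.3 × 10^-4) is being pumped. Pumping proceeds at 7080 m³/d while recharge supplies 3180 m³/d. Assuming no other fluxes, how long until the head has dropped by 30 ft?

A = 358 mi² = 9.272 × 10^8 m²
Δh = 30 ft = 9.144 m
ΔV = S × A × Δh = 1.3 × 10^-4 × 9.272 × 10^8 × 9.144 = 1.102 × 10^6 m³
Net withdrawal = 7080 − 3180 = 3900 m³/d
t = ΔV / Q = 1.102 × 10^6 m³ / 3900 m³/d = 282.6 d

t ≈ 283 days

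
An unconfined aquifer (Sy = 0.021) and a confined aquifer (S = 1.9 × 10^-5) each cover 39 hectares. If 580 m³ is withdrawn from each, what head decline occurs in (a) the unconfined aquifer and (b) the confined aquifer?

A = 39 hectares = 3.9 × 10^5 m²
Unconfined: Δh_u = ΔV/(Sy·A) = 580/(0.021 × 3.9 × 10^5) = 0.07082 m
Confined: Δh_c = ΔV/(S·A) = 580/(1.9 × 10^-5 × 3.9 × 10^5) = 78.27 m

Δh_u ≈ 0.0708 m; Δh_c ≈ 78.3 m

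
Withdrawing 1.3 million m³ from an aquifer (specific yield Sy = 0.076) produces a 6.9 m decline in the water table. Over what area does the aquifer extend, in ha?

ΔV = 1.3 million m³ = 1.3 × 10^6 m³
A = ΔV / (Sy × Δh) = 1.3 × 10^6 / (0.076 × 6.9) = 2.479 × 10^6 m²
A = 2.479 × 10^6 m² = 247.9 ha

A ≈ 248 ha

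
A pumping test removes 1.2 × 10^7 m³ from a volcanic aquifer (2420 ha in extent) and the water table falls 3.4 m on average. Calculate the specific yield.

A = 2420 ha = 2.42 × 10^7 m²
Sy = ΔV / (A × Δh) = 1.2 × 10^7 m³ / (2.42 × 10^7 m² × 3.4 m) = 0.1458

Sy ≈ 0.15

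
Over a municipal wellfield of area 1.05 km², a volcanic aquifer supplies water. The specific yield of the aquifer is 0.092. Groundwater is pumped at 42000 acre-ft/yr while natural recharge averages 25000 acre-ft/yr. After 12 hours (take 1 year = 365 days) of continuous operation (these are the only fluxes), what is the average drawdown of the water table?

A = 1.05 km² = 1.05 × 10^6 m²
Net abstraction = 42000 − 25000 = 17000 acre-ft/yr
Q_net = 17000 acre-ft/yr = 57450 m³/d
t = 12 hours = 0.5 d
ΔV = Q × t = 57450 m³/d × 0.5 d = 28720 m³
Δh = ΔV / (Sy × A) = 28720 / (0.092 × 1.05 × 10^6) = 0.2974 m

Δh ≈ 0.297 m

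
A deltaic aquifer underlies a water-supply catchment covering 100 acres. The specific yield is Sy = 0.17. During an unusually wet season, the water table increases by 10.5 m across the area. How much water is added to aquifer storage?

ΔV ≈ 7.22 × 10^5 m³

A = 100 acres = 4.047 × 10^5 m²
ΔV = Sy × A × Δh = 0.17 × 4.047 × 10^5 m² × 10.5 m = 7.224 × 10^5 m³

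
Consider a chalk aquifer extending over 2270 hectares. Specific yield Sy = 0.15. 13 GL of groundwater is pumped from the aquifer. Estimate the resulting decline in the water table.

Δh ≈ 3.82 m

A = 2270 hectares = 2.27 × 10^7 m²
ΔV = 13 GL = 1.3 × 10^7 m³
Δh = ΔV / (Sy × A) = 1.3 × 10^7 m³ / (0.15 × 2.27 × 10^7 m²) = 3.818 m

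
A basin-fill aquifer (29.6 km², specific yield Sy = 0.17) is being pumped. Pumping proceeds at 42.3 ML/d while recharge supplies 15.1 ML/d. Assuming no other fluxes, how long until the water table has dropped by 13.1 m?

A = 29.6 km² = 2.96 × 10^7 m²
ΔV = Sy × A × Δh = 0.17 × 2.96 × 10^7 × 13.1 = 6.592 × 10^7 m³
Net withdrawal = 42.3 − 15.1 = 27.2 ML/d = 27200 m³/d
t = ΔV / Q = 6.592 × 10^7 m³ / 27200 m³/d = 2424 d

t ≈ 2420 days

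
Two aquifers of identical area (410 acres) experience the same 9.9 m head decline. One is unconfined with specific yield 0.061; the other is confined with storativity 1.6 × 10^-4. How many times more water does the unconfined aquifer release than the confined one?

A = 410 acres = 1.659 × 10^6 m²
Unconfined: ΔV_u = Sy × A × Δh = 0.061 × 1.659 × 10^6 × 9.9 = 1.002 × 10^6 m³
Confined: ΔV_c = S × A × Δh = 1.6 × 10^-4 × 1.659 × 10^6 × 9.9 = 2628 m³
Ratio = ΔV_u / ΔV_c = Sy / S = 0.061 / 1.6 × 10^-4 = 381.2

ΔV_u / ΔV_c ≈ 381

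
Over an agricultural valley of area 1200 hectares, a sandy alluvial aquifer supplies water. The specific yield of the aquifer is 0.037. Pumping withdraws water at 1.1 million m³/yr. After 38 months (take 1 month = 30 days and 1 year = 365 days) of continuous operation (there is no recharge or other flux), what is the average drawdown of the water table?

A = 1200 hectares = 1.2 × 10^7 m²
Q = 1.1 million m³/yr = 3014 m³/d
t = 38 months = 1140 d
ΔV = Q × t = 3014 m³/d × 1140 d = 3.436 × 10^6 m³
Δh = ΔV / (Sy × A) = 3.436 × 10^6 / (0.037 × 1.2 × 10^7) = 7.738 m

Δh ≈ 7.74 m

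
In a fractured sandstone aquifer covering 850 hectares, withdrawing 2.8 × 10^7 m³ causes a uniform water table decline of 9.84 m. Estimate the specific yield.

A = 850 hectares = 8.5 × 10^6 m²
Sy = ΔV / (A × Δh) = 2.8 × 10^7 m³ / (8.5 × 10^6 m² × 9.84 m) = 0.3348

Sy ≈ 0.33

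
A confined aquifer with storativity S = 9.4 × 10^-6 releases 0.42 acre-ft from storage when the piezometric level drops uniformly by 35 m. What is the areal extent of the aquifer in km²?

A ≈ 1.57 km²

ΔV = 0.42 acre-ft = 518.1 m³
A = ΔV / (S × Δh) = 518.1 / (9.4 × 10^-6 × 35) = 1.575 × 10^6 m²
A = 1.575 × 10^6 m² = 1.575 km²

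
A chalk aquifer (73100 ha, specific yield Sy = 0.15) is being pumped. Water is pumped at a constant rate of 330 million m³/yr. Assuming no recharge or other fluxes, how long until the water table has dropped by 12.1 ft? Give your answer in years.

t ≈ 1.23 years

A = 73100 ha = 7.31 × 10^8 m²
Δh = 12.1 ft = 3.688 m
ΔV = Sy × A × Δh = 0.15 × 7.31 × 10^8 × 3.688 = 4.044 × 10^8 m³
Q = 330 million m³/yr = 9.041 × 10^5 m³/d
t = ΔV / Q = 4.044 × 10^8 m³ / 9.041 × 10^5 m³/d = 447.3 d
t = 447.3 d ≈ 1.225 years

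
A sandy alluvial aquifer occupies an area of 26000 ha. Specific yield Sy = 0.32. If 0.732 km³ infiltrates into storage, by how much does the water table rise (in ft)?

A = 26000 ha = 2.6 × 10^8 m²
ΔV = 0.732 km³ = 7.32 × 10^8 m³
Δh = ΔV / (Sy × A) = 7.32 × 10^8 m³ / (0.32 × 2.6 × 10^8 m²) = 8.798 m
Δh = 8.798 m = 28.87 ft

Δh ≈ 28.9 ft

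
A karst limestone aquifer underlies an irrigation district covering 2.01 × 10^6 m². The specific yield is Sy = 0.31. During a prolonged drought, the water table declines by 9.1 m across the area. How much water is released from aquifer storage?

ΔV = Sy × A × Δh = 0.31 × 2.01 × 10^6 m² × 9.1 m = 5.67 × 10^6 m³

ΔV ≈ 5.67 × 10^6 m³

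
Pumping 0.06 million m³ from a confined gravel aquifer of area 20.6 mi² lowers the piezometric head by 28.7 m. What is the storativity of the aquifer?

A = 20.6 mi² = 5.335 × 10^7 m²
ΔV = 0.06 million m³ = 60000 m³
S = ΔV / (A × Δh) = 60000 m³ / (5.335 × 10^7 m² × 28.7 m) = 3.918 × 10^-5

S ≈ 3.9 × 10^-5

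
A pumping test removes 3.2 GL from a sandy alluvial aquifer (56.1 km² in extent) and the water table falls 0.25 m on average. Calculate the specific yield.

Sy ≈ 0.23

A = 56.1 km² = 5.61 × 10^7 m²
ΔV = 3.2 GL = 3.2 × 10^6 m³
Sy = ΔV / (A × Δh) = 3.2 × 10^6 m³ / (5.61 × 10^7 m² × 0.25 m) = 0.2282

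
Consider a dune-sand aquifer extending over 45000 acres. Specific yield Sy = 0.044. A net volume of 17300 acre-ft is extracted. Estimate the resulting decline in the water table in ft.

Δh ≈ 8.74 ft

A = 45000 acres = 1.821 × 10^8 m²
ΔV = 17300 acre-ft = 2.134 × 10^7 m³
Δh = ΔV / (Sy × A) = 2.134 × 10^7 m³ / (0.044 × 1.821 × 10^8 m²) = 2.663 m
Δh = 2.663 m = 8.737 ft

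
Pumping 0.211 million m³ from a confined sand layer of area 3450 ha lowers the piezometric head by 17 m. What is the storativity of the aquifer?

A = 3450 ha = 3.45 × 10^7 m²
ΔV = 0.211 million m³ = 2.11 × 10^5 m³
S = ΔV / (A × Δh) = 2.11 × 10^5 m³ / (3.45 × 10^7 m² × 17 m) = 3.598 × 10^-4

S ≈ 3.6 × 10^-4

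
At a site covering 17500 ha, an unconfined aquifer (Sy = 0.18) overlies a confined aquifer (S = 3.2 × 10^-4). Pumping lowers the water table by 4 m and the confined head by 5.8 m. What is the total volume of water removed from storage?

ΔV ≈ 1.26 × 10^8 m³

A = 17500 ha = 1.75 × 10^8 m²
Unconfined: ΔV_u = Sy × A × Δh_u = 0.18 × 1.75 × 10^8 × 4 = 1.26 × 10^8 m³
Confined: ΔV_c = S × A × Δh_c = 3.2 × 10^-4 × 1.75 × 10^8 × 5.8 = 3.248 × 10^5 m³
Total ΔV = 1.26 × 10^8 + 3.248 × 10^5 = 1.263 × 10^8 m³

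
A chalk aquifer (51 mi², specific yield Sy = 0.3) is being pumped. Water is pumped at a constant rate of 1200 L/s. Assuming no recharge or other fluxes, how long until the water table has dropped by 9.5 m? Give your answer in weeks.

A = 51 mi² = 1.321 × 10^8 m²
ΔV = Sy × A × Δh = 0.3 × 1.321 × 10^8 × 9.5 = 3.765 × 10^8 m³
Q = 1200 L/s = 1.037 × 10^5 m³/d
t = ΔV / Q = 3.765 × 10^8 m³ / 1.037 × 10^5 m³/d = 3631 d
t = 3631 d ≈ 518.7 weeks

t ≈ 519 weeks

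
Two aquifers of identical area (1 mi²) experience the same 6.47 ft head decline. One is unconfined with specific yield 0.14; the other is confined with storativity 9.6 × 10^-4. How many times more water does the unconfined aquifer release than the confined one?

A = 1 mi² = 2.59 × 10^6 m²
Δh = 6.47 ft = 1.972 m
Unconfined: ΔV_u = Sy × A × Δh = 0.14 × 2.59 × 10^6 × 1.972 = 7.151 × 10^5 m³
Confined: ΔV_c = S × A × Δh = 9.6 × 10^-4 × 2.59 × 10^6 × 1.972 = 4903 m³
Ratio = ΔV_u / ΔV_c = Sy / S = 0.14 / 9.6 × 10^-4 = 145.8

ΔV_u / ΔV_c ≈ 146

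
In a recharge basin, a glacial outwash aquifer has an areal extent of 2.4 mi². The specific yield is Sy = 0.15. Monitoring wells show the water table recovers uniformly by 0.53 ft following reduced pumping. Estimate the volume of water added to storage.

A = 2.4 mi² = 6.216 × 10^6 m²
Δh = 0.53 ft = 0.1615 m
ΔV = Sy × A × Δh = 0.15 × 6.216 × 10^6 m² × 0.1615 m = 1.506 × 10^5 m³

ΔV ≈ 1.51 × 10^5 m³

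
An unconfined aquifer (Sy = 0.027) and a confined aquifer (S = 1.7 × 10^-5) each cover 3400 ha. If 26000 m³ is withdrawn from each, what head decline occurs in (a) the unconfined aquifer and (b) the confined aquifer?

Δh_u ≈ 0.0283 m; Δh_c ≈ 45 m

A = 3400 ha = 3.4 × 10^7 m²
Unconfined: Δh_u = ΔV/(Sy·A) = 26000/(0.027 × 3.4 × 10^7) = 0.02832 m
Confined: Δh_c = ΔV/(S·A) = 26000/(1.7 × 10^-5 × 3.4 × 10^7) = 44.98 m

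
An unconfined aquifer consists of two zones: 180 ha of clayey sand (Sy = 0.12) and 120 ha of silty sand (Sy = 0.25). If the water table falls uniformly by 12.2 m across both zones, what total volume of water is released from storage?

A₁ = 180 ha = 1.8 × 10^6 m²; A₂ = 120 ha = 1.2 × 10^6 m²
ΔV₁ = 0.12 × 1.8 × 10^6 × 12.2 = 2.635 × 10^6 m³
ΔV₂ = 0.25 × 1.2 × 10^6 × 12.2 = 3.66 × 10^6 m³
ΔV = ΔV₁ + ΔV₂ = 6.295 × 10^6 m³

ΔV ≈ 6.3 × 10^6 m³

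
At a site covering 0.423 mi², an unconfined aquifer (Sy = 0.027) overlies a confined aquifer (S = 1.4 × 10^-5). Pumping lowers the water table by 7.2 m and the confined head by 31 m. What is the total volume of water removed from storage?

ΔV ≈ 2.13 × 10^5 m³

A = 0.423 mi² = 1.096 × 10^6 m²
Unconfined: ΔV_u = Sy × A × Δh_u = 0.027 × 1.096 × 10^6 × 7.2 = 2.13 × 10^5 m³
Confined: ΔV_c = S × A × Δh_c = 1.4 × 10^-5 × 1.096 × 10^6 × 31 = 475.5 m³
Total ΔV = 2.13 × 10^5 + 475.5 = 2.135 × 10^5 m³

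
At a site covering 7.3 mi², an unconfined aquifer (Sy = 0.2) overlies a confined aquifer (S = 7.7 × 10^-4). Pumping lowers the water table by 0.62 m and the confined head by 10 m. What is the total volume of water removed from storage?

A = 7.3 mi² = 1.891 × 10^7 m²
Unconfined: ΔV_u = Sy × A × Δh_u = 0.2 × 1.891 × 10^7 × 0.62 = 2.344 × 10^6 m³
Confined: ΔV_c = S × A × Δh_c = 7.7 × 10^-4 × 1.891 × 10^7 × 10 = 1.456 × 10^5 m³
Total ΔV = 2.344 × 10^6 + 1.456 × 10^5 = 2.49 × 10^6 m³

ΔV ≈ 2.49 × 10^6 m³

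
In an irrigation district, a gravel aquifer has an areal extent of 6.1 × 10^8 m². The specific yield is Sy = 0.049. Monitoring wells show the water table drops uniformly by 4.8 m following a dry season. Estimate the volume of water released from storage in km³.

ΔV ≈ 0.143 km³

ΔV = Sy × A × Δh = 0.049 × 6.1 × 10^8 m² × 4.8 m = 1.435 × 10^8 m³
ΔV = 1.435 × 10^8 m³ = 0.1435 km³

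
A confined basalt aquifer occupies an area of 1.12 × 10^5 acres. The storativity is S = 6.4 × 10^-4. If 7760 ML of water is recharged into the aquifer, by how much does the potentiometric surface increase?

Δh ≈ 26.8 m

A = 1.12 × 10^5 acres = 4.532 × 10^8 m²
ΔV = 7760 ML = 7.76 × 10^6 m³
Δh = ΔV / (S × A) = 7.76 × 10^6 m³ / (6.4 × 10^-4 × 4.532 × 10^8 m²) = 26.75 m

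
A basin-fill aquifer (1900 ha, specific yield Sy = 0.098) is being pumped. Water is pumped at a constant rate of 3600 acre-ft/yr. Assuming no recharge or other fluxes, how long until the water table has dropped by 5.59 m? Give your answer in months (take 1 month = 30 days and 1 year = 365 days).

t ≈ 28.5 months

A = 1900 ha = 1.9 × 10^7 m²
ΔV = Sy × A × Δh = 0.098 × 1.9 × 10^7 × 5.59 = 1.041 × 10^7 m³
Q = 3600 acre-ft/yr = 12170 m³/d
t = ΔV / Q = 1.041 × 10^7 m³ / 12170 m³/d = 855.6 d
t = 855.6 d ≈ 28.52 months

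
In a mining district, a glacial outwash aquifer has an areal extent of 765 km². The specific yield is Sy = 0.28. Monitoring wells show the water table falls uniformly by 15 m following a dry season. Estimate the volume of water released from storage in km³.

ΔV ≈ 3.21 km³

A = 765 km² = 7.65 × 10^8 m²
ΔV = Sy × A × Δh = 0.28 × 7.65 × 10^8 m² × 15 m = 3.213 × 10^9 m³
ΔV = 3.213 × 10^9 m³ = 3.213 km³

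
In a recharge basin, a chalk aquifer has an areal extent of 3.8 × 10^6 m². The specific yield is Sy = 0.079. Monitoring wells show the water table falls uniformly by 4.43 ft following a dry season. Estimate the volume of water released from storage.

ΔV ≈ 4.05 × 10^5 m³

Δh = 4.43 ft = 1.35 m
ΔV = Sy × A × Δh = 0.079 × 3.8 × 10^6 m² × 1.35 m = 4.053 × 10^5 m³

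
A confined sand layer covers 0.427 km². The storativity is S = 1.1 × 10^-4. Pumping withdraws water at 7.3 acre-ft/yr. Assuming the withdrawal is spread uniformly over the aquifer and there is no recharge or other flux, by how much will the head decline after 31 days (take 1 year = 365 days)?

Δh ≈ 16.3 m

A = 0.427 km² = 4.27 × 10^5 m²
Q = 7.3 acre-ft/yr = 24.67 m³/d
ΔV = Q × t = 24.67 m³/d × 31 d = 764.8 m³
Δh = ΔV / (S × A) = 764.8 / (1.1 × 10^-4 × 4.27 × 10^5) = 16.28 m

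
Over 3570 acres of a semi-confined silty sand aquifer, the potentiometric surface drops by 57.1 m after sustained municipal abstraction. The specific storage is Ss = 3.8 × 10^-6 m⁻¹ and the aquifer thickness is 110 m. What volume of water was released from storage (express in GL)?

S = Ss × b = 3.8 × 10^-6 m⁻¹ × 110 m = 4.18 × 10^-4
A = 3570 acres = 1.445 × 10^7 m²
ΔV = S × A × Δh = 4.18 × 10^-4 × 1.445 × 10^7 m² × 57.1 m = 3.448 × 10^5 m³
ΔV = 3.448 × 10^5 m³ = 0.3448 GL

ΔV ≈ 0.345 GL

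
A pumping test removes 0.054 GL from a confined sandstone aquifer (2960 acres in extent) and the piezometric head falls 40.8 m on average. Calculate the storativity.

S ≈ 1.1 × 10^-4

A = 2960 acres = 1.198 × 10^7 m²
ΔV = 0.054 GL = 54000 m³
S = ΔV / (A × Δh) = 54000 m³ / (1.198 × 10^7 m² × 40.8 m) = 1.105 × 10^-4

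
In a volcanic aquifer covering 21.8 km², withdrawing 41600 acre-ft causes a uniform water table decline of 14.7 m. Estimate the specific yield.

Sy ≈ 0.16

A = 21.8 km² = 2.18 × 10^7 m²
ΔV = 41600 acre-ft = 5.131 × 10^7 m³
Sy = ΔV / (A × Δh) = 5.131 × 10^7 m³ / (2.18 × 10^7 m² × 14.7 m) = 0.1601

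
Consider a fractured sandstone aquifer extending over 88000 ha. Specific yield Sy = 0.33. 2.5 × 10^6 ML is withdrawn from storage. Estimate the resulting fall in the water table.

A = 88000 ha = 8.8 × 10^8 m²
ΔV = 2.5 × 10^6 ML = 2.5 × 10^9 m³
Δh = ΔV / (Sy × A) = 2.5 × 10^9 m³ / (0.33 × 8.8 × 10^8 m²) = 8.609 m

Δh ≈ 8.61 m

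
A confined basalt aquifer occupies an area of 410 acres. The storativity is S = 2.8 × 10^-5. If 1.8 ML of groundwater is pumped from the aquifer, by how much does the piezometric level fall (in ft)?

Δh ≈ 127 ft

A = 410 acres = 1.659 × 10^6 m²
ΔV = 1.8 ML = 1800 m³
Δh = ΔV / (S × A) = 1800 m³ / (2.8 × 10^-5 × 1.659 × 10^6 m²) = 38.74 m
Δh = 38.74 m = 127.1 ft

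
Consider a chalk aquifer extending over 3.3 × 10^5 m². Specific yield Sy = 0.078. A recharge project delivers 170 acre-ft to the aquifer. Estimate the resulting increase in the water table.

ΔV = 170 acre-ft = 2.097 × 10^5 m³
Δh = ΔV / (Sy × A) = 2.097 × 10^5 m³ / (0.078 × 3.3 × 10^5 m²) = 8.147 m

Δh ≈ 8.15 m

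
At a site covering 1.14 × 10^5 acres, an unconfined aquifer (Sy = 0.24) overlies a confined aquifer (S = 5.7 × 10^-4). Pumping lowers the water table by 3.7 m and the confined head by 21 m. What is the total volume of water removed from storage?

A = 1.14 × 10^5 acres = 4.613 × 10^8 m²
Unconfined: ΔV_u = Sy × A × Δh_u = 0.24 × 4.613 × 10^8 × 3.7 = 4.097 × 10^8 m³
Confined: ΔV_c = S × A × Δh_c = 5.7 × 10^-4 × 4.613 × 10^8 × 21 = 5.522 × 10^6 m³
Total ΔV = 4.097 × 10^8 + 5.522 × 10^6 = 4.152 × 10^8 m³

ΔV ≈ 4.15 × 10^8 m³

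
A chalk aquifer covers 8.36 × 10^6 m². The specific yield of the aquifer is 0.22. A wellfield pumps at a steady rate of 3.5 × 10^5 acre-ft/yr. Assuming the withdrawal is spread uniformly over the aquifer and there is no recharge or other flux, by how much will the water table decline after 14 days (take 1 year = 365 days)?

Q = 3.5 × 10^5 acre-ft/yr = 1.183 × 10^6 m³/d
ΔV = Q × t = 1.183 × 10^6 m³/d × 14 d = 1.656 × 10^7 m³
Δh = ΔV / (Sy × A) = 1.656 × 10^7 / (0.22 × 8.36 × 10^6) = 9.003 m

Δh ≈ 9 m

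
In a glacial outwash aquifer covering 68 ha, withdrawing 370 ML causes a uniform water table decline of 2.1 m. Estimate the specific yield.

Sy ≈ 0.26

A = 68 ha = 6.8 × 10^5 m²
ΔV = 370 ML = 3.7 × 10^5 m³
Sy = ΔV / (A × Δh) = 3.7 × 10^5 m³ / (6.8 × 10^5 m² × 2.1 m) = 0.2591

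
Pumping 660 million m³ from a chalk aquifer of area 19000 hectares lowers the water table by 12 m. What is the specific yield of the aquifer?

A = 19000 hectares = 1.9 × 10^8 m²
ΔV = 660 million m³ = 6.6 × 10^8 m³
Sy = ΔV / (A × Δh) = 6.6 × 10^8 m³ / (1.9 × 10^8 m² × 12 m) = 0.2895

Sy ≈ 0.29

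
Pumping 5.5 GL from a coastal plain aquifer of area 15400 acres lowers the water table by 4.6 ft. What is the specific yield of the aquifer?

A = 15400 acres = 6.232 × 10^7 m²
Δh = 4.6 ft = 1.402 m
ΔV = 5.5 GL = 5.5 × 10^6 m³
Sy = ΔV / (A × Δh) = 5.5 × 10^6 m³ / (6.232 × 10^7 m² × 1.402 m) = 0.06294

Sy ≈ 0.063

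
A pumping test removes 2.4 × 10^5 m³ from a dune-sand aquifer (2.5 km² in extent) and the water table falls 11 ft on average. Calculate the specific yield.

Sy ≈ 0.029

A = 2.5 km² = 2.5 × 10^6 m²
Δh = 11 ft = 3.353 m
Sy = ΔV / (A × Δh) = 2.4 × 10^5 m³ / (2.5 × 10^6 m² × 3.353 m) = 0.02863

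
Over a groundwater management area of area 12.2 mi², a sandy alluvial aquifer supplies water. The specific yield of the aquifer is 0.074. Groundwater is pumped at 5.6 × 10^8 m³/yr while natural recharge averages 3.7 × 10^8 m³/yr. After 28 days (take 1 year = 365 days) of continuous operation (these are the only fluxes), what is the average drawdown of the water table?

Δh ≈ 6.23 m

A = 12.2 mi² = 3.16 × 10^7 m²
Net abstraction = 5.6 × 10^8 − 3.7 × 10^8 = 1.9 × 10^8 m³/yr
Q_net = 1.9 × 10^8 m³/yr = 5.205 × 10^5 m³/d
ΔV = Q × t = 5.205 × 10^5 m³/d × 28 d = 1.458 × 10^7 m³
Δh = ΔV / (Sy × A) = 1.458 × 10^7 / (0.074 × 3.16 × 10^7) = 6.233 m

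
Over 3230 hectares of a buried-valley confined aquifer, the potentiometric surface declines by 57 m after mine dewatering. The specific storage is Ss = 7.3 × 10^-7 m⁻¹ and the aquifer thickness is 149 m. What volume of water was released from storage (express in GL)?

S = Ss × b = 7.3 × 10^-7 m⁻¹ × 149 m = 1.088 × 10^-4
A = 3230 hectares = 3.23 × 10^7 m²
ΔV = S × A × Δh = 1.088 × 10^-4 × 3.23 × 10^7 m² × 57 m = 2.003 × 10^5 m³
ΔV = 2.003 × 10^5 m³ = 0.2003 GL

ΔV ≈ 0.2 GL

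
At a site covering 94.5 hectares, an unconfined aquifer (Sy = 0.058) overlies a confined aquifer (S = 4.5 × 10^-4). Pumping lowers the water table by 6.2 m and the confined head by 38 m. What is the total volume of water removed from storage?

ΔV ≈ 3.56 × 10^5 m³

A = 94.5 hectares = 9.45 × 10^5 m²
Unconfined: ΔV_u = Sy × A × Δh_u = 0.058 × 9.45 × 10^5 × 6.2 = 3.398 × 10^5 m³
Confined: ΔV_c = S × A × Δh_c = 4.5 × 10^-4 × 9.45 × 10^5 × 38 = 16160 m³
Total ΔV = 3.398 × 10^5 + 16160 = 3.56 × 10^5 m³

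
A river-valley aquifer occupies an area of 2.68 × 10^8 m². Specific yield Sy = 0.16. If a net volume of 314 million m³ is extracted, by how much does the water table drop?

ΔV = 314 million m³ = 3.14 × 10^8 m³
Δh = ΔV / (Sy × A) = 3.14 × 10^8 m³ / (0.16 × 2.68 × 10^8 m²) = 7.323 m

Δh ≈ 7.32 m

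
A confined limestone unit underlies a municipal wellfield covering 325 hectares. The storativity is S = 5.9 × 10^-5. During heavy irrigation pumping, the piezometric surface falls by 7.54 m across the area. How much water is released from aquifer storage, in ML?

A = 325 hectares = 3.25 × 10^6 m²
ΔV = S × A × Δh = 5.9 × 10^-5 × 3.25 × 10^6 m² × 7.54 m = 1446 m³
ΔV = 1446 m³ = 1.446 ML

ΔV ≈ 1.45 ML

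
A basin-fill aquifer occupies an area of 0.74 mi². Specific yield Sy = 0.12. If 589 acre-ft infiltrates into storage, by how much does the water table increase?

Δh ≈ 3.16 m

A = 0.74 mi² = 1.917 × 10^6 m²
ΔV = 589 acre-ft = 7.265 × 10^5 m³
Δh = ΔV / (Sy × A) = 7.265 × 10^5 m³ / (0.12 × 1.917 × 10^6 m²) = 3.159 m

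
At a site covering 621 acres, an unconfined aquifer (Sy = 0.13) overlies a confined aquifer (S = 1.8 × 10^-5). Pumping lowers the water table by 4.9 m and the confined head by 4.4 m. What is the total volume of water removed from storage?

A = 621 acres = 2.513 × 10^6 m²
Unconfined: ΔV_u = Sy × A × Δh_u = 0.13 × 2.513 × 10^6 × 4.9 = 1.601 × 10^6 m³
Confined: ΔV_c = S × A × Δh_c = 1.8 × 10^-5 × 2.513 × 10^6 × 4.4 = 199 m³
Total ΔV = 1.601 × 10^6 + 199 = 1.601 × 10^6 m³

ΔV ≈ 1.6 × 10^6 m³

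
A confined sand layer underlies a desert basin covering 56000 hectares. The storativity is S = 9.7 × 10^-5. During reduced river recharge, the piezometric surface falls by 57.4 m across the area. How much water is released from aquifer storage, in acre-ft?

ΔV ≈ 2530 acre-ft

A = 56000 hectares = 5.6 × 10^8 m²
ΔV = S × A × Δh = 9.7 × 10^-5 × 5.6 × 10^8 m² × 57.4 m = 3.118 × 10^6 m³
ΔV = 3.118 × 10^6 m³ = 2528 acre-ft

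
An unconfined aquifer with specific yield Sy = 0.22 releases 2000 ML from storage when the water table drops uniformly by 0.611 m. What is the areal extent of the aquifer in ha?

A ≈ 1490 ha

ΔV = 2000 ML = 2 × 10^6 m³
A = ΔV / (Sy × Δh) = 2 × 10^6 / (0.22 × 0.611) = 1.488 × 10^7 m²
A = 1.488 × 10^7 m² = 1488 ha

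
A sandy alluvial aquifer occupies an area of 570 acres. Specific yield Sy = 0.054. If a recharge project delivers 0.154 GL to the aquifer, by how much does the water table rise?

Δh ≈ 1.24 m

A = 570 acres = 2.307 × 10^6 m²
ΔV = 0.154 GL = 1.54 × 10^5 m³
Δh = ΔV / (Sy × A) = 1.54 × 10^5 m³ / (0.054 × 2.307 × 10^6 m²) = 1.236 m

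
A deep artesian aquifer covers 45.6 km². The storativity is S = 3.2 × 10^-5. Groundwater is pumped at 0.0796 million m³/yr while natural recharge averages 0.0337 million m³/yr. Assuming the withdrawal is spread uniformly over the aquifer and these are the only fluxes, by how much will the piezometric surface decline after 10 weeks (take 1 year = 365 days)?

Δh ≈ 6.03 m

A = 45.6 km² = 4.56 × 10^7 m²
Net abstraction = 0.0796 − 0.0337 = 0.0459 million m³/yr
Q_net = 0.0459 million m³/yr = 125.8 m³/d
t = 10 weeks = 70 d
ΔV = Q × t = 125.8 m³/d × 70 d = 8803 m³
Δh = ΔV / (S × A) = 8803 / (3.2 × 10^-5 × 4.56 × 10^7) = 6.033 m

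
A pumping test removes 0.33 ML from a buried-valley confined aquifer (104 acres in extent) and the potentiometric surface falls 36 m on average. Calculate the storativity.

S ≈ 2.2 × 10^-5

A = 104 acres = 4.209 × 10^5 m²
ΔV = 0.33 ML = 330 m³
S = ΔV / (A × Δh) = 330 m³ / (4.209 × 10^5 m² × 36 m) = 2.178 × 10^-5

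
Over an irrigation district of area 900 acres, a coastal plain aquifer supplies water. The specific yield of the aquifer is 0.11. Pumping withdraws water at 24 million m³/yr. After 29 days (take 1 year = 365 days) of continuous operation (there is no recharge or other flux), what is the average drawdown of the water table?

A = 900 acres = 3.642 × 10^6 m²
Q = 24 million m³/yr = 65750 m³/d
ΔV = Q × t = 65750 m³/d × 29 d = 1.907 × 10^6 m³
Δh = ΔV / (Sy × A) = 1.907 × 10^6 / (0.11 × 3.642 × 10^6) = 4.76 m

Δh ≈ 4.76 m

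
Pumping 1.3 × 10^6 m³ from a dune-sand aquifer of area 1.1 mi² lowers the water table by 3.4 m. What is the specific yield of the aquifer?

A = 1.1 mi² = 2.849 × 10^6 m²
Sy = ΔV / (A × Δh) = 1.3 × 10^6 m³ / (2.849 × 10^6 m² × 3.4 m) = 0.1342

Sy ≈ 0.13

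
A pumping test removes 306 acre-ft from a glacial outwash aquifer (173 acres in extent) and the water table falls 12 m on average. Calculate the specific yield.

Sy ≈ 0.045

A = 173 acres = 7.001 × 10^5 m²
ΔV = 306 acre-ft = 3.774 × 10^5 m³
Sy = ΔV / (A × Δh) = 3.774 × 10^5 m³ / (7.001 × 10^5 m² × 12 m) = 0.04493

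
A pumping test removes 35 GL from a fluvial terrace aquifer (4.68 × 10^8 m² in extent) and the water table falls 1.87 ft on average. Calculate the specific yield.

Δh = 1.87 ft = 0.57 m
ΔV = 35 GL = 3.5 × 10^7 m³
Sy = ΔV / (A × Δh) = 3.5 × 10^7 m³ / (4.68 × 10^8 m² × 0.57 m) = 0.1312

Sy ≈ 0.13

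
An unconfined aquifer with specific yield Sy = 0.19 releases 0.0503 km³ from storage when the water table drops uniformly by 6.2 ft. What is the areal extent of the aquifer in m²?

A ≈ 1.4 × 10^8 m²

Δh = 6.2 ft = 1.89 m
ΔV = 0.0503 km³ = 5.03 × 10^7 m³
A = ΔV / (Sy × Δh) = 5.03 × 10^7 / (0.19 × 1.89) = 1.401 × 10^8 m²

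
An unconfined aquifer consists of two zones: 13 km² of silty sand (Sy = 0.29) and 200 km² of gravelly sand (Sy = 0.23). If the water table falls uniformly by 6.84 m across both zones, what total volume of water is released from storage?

A₁ = 13 km² = 1.3 × 10^7 m²; A₂ = 200 km² = 2 × 10^8 m²
ΔV₁ = 0.29 × 1.3 × 10^7 × 6.84 = 2.579 × 10^7 m³
ΔV₂ = 0.23 × 2 × 10^8 × 6.84 = 3.146 × 10^8 m³
ΔV = ΔV₁ + ΔV₂ = 3.404 × 10^8 m³

ΔV ≈ 3.4 × 10^8 m³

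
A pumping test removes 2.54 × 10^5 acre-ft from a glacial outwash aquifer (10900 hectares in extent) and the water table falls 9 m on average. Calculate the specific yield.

Sy ≈ 0.32

A = 10900 hectares = 1.09 × 10^8 m²
ΔV = 2.54 × 10^5 acre-ft = 3.133 × 10^8 m³
Sy = ΔV / (A × Δh) = 3.133 × 10^8 m³ / (1.09 × 10^8 m² × 9 m) = 0.3194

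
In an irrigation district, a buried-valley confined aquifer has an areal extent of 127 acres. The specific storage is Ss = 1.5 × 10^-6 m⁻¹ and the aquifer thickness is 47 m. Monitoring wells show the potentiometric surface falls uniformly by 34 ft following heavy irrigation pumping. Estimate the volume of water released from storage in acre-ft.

S = Ss × b = 1.5 × 10^-6 m⁻¹ × 47 m = 7.05 × 10^-5
A = 127 acres = 5.14 × 10^5 m²
Δh = 34 ft = 10.36 m
ΔV = S × A × Δh = 7.05 × 10^-5 × 5.14 × 10^5 m² × 10.36 m = 375.5 m³
ΔV = 375.5 m³ = 0.3044 acre-ft

ΔV ≈ 0.304 acre-ft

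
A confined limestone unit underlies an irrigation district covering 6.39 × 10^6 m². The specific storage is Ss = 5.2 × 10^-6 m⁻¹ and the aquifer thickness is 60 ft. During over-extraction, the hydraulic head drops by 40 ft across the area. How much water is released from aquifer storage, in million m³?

ΔV ≈ 0.00741 million m³

b = 60 ft = 18.29 m
S = Ss × b = 5.2 × 10^-6 m⁻¹ × 18.29 m = 9.51 × 10^-5
Δh = 40 ft = 12.19 m
ΔV = S × A × Δh = 9.51 × 10^-5 × 6.39 × 10^6 m² × 12.19 m = 7409 m³
ΔV = 7409 m³ = 0.007409 million m³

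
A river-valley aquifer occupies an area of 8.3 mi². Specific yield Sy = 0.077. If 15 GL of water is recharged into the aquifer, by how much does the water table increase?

A = 8.3 mi² = 2.15 × 10^7 m²
ΔV = 15 GL = 1.5 × 10^7 m³
Δh = ΔV / (Sy × A) = 1.5 × 10^7 m³ / (0.077 × 2.15 × 10^7 m²) = 9.062 m

Δh ≈ 9.06 m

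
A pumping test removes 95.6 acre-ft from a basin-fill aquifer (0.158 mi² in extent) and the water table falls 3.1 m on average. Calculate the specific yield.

Sy ≈ 0.093

A = 0.158 mi² = 4.092 × 10^5 m²
ΔV = 95.6 acre-ft = 1.179 × 10^5 m³
Sy = ΔV / (A × Δh) = 1.179 × 10^5 m³ / (4.092 × 10^5 m² × 3.1 m) = 0.09296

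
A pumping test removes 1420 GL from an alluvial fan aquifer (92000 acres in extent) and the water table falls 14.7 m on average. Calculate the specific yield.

A = 92000 acres = 3.723 × 10^8 m²
ΔV = 1420 GL = 1.42 × 10^9 m³
Sy = ΔV / (A × Δh) = 1.42 × 10^9 m³ / (3.723 × 10^8 m² × 14.7 m) = 0.2595

Sy ≈ 0.26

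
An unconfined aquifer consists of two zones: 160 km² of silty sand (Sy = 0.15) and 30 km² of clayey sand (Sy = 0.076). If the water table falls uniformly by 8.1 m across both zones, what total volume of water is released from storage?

A₁ = 160 km² = 1.6 × 10^8 m²; A₂ = 30 km² = 3 × 10^7 m²
ΔV₁ = 0.15 × 1.6 × 10^8 × 8.1 = 1.944 × 10^8 m³
ΔV₂ = 0.076 × 3 × 10^7 × 8.1 = 1.847 × 10^7 m³
ΔV = ΔV₁ + ΔV₂ = 2.129 × 10^8 m³

ΔV ≈ 2.13 × 10^8 m³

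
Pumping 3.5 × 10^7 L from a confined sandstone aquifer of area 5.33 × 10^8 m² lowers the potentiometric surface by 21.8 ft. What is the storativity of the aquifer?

S ≈ 9.9 × 10^-6

Δh = 21.8 ft = 6.645 m
ΔV = 3.5 × 10^7 L = 35000 m³
S = ΔV / (A × Δh) = 35000 m³ / (5.33 × 10^8 m² × 6.645 m) = 9.883 × 10^-6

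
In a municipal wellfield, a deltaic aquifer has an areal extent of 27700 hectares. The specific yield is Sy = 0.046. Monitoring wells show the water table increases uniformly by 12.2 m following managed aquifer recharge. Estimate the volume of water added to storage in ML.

ΔV ≈ 1.55 × 10^5 ML

A = 27700 hectares = 2.77 × 10^8 m²
ΔV = Sy × A × Δh = 0.046 × 2.77 × 10^8 m² × 12.2 m = 1.555 × 10^8 m³
ΔV = 1.555 × 10^8 m³ = 1.555 × 10^5 ML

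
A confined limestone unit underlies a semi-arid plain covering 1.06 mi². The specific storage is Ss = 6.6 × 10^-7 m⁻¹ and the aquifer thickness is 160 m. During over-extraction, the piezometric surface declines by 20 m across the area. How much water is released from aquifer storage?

S = Ss × b = 6.6 × 10^-7 m⁻¹ × 160 m = 1.056 × 10^-4
A = 1.06 mi² = 2.745 × 10^6 m²
ΔV = S × A × Δh = 1.056 × 10^-4 × 2.745 × 10^6 m² × 20 m = 5798 m³

ΔV ≈ 5800 m³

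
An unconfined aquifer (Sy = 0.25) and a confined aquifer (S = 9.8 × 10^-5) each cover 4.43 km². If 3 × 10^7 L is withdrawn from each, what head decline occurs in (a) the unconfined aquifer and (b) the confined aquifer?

A = 4.43 km² = 4.43 × 10^6 m²
ΔV = 3 × 10^7 L = 30000 m³
Unconfined: Δh_u = ΔV/(Sy·A) = 30000/(0.25 × 4.43 × 10^6) = 0.02709 m
Confined: Δh_c = ΔV/(S·A) = 30000/(9.8 × 10^-5 × 4.43 × 10^6) = 69.1 m

Δh_u ≈ 0.0271 m; Δh_c ≈ 69.1 m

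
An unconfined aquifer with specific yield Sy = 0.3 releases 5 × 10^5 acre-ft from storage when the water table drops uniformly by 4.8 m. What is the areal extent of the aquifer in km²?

ΔV = 5 × 10^5 acre-ft = 6.167 × 10^8 m³
A = ΔV / (Sy × Δh) = 6.167 × 10^8 / (0.3 × 4.8) = 4.283 × 10^8 m²
A = 4.283 × 10^8 m² = 428.3 km²

A ≈ 428 km²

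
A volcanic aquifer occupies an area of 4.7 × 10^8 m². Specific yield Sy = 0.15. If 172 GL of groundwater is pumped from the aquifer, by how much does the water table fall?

ΔV = 172 GL = 1.72 × 10^8 m³
Δh = ΔV / (Sy × A) = 1.72 × 10^8 m³ / (0.15 × 4.7 × 10^8 m²) = 2.44 m

Δh ≈ 2.44 m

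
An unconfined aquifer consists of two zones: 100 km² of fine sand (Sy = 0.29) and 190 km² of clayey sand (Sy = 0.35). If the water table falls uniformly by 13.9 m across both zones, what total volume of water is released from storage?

ΔV ≈ 1.33 × 10^9 m³

A₁ = 100 km² = 1 × 10^8 m²; A₂ = 190 km² = 1.9 × 10^8 m²
ΔV₁ = 0.29 × 1 × 10^8 × 13.9 = 4.031 × 10^8 m³
ΔV₂ = 0.35 × 1.9 × 10^8 × 13.9 = 9.243 × 10^8 m³
ΔV = ΔV₁ + ΔV₂ = 1.327 × 10^9 m³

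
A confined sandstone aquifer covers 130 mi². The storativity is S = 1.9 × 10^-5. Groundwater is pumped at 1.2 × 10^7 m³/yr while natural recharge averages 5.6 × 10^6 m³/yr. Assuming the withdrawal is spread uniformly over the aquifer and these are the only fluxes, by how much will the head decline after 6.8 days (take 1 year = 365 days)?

Δh ≈ 18.6 m

A = 130 mi² = 3.367 × 10^8 m²
Net abstraction = 1.2 × 10^7 − 5.6 × 10^6 = 6.4 × 10^6 m³/yr
Q_net = 6.4 × 10^6 m³/yr = 17530 m³/d
ΔV = Q × t = 17530 m³/d × 6.8 d = 1.192 × 10^5 m³
Δh = ΔV / (S × A) = 1.192 × 10^5 / (1.9 × 10^-5 × 3.367 × 10^8) = 18.64 m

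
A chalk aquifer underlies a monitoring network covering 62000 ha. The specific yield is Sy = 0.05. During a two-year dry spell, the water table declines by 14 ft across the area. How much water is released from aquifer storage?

ΔV ≈ 1.32 × 10^8 m³

A = 62000 ha = 6.2 × 10^8 m²
Δh = 14 ft = 4.267 m
ΔV = Sy × A × Δh = 0.05 × 6.2 × 10^8 m² × 4.267 m = 1.323 × 10^8 m³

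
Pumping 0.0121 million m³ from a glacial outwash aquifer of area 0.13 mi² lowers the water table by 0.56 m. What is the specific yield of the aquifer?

Sy ≈ 0.064

A = 0.13 mi² = 3.367 × 10^5 m²
ΔV = 0.0121 million m³ = 12100 m³
Sy = ΔV / (A × Δh) = 12100 m³ / (3.367 × 10^5 m² × 0.56 m) = 0.06417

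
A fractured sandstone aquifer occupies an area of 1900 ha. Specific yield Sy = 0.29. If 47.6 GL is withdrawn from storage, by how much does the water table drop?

A = 1900 ha = 1.9 × 10^7 m²
ΔV = 47.6 GL = 4.76 × 10^7 m³
Δh = ΔV / (Sy × A) = 4.76 × 10^7 m³ / (0.29 × 1.9 × 10^7 m²) = 8.639 m

Δh ≈ 8.64 m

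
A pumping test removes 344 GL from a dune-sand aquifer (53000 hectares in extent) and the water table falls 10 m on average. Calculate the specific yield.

A = 53000 hectares = 5.3 × 10^8 m²
ΔV = 344 GL = 3.44 × 10^8 m³
Sy = ΔV / (A × Δh) = 3.44 × 10^8 m³ / (5.3 × 10^8 m² × 10 m) = 0.06491

Sy ≈ 0.065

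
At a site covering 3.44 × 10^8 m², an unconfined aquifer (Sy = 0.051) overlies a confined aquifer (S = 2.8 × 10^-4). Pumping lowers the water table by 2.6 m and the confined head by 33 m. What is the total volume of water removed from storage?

Unconfined: ΔV_u = Sy × A × Δh_u = 0.051 × 3.44 × 10^8 × 2.6 = 4.561 × 10^7 m³
Confined: ΔV_c = S × A × Δh_c = 2.8 × 10^-4 × 3.44 × 10^8 × 33 = 3.179 × 10^6 m³
Total ΔV = 4.561 × 10^7 + 3.179 × 10^6 = 4.879 × 10^7 m³

ΔV ≈ 4.88 × 10^7 m³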